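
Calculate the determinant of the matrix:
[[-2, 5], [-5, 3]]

For a 2×2 matrix [[a, b], [c, d]], det = ad - bc
det = (-2)(3) - (5)(-5) = -6 - -25 = 19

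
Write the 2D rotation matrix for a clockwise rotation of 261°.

Rotation matrix formula: [[cos θ, -sin θ], [sin θ, cos θ]]
A clockwise rotation by 261° is equivalent to a counterclockwise rotation by -261°.
For θ = -261°:
cos(-261°) = -0.1564
sin(-261°) = 0.9877
Result: [[-0.1564, -0.9877], [0.9877, -0.1564]]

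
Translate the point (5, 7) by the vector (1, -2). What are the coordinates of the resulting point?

Translation by (1, -2) (homogeneous matrix [[1, 0, 1], [0, 1, -2], [0, 0, 1]]):
x' = 5 + 1 = 6
y' = 7 + -2 = 5
Result: (6, 5)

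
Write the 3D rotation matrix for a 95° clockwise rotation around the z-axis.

Rotation matrix for clockwise 95° around z-axis:
A clockwise rotation by 95° is a counterclockwise rotation by -95°.
cos(-95°) = -0.0872, sin(-95°) = -0.9962
Result: [[-0.0872, 0.9962, 0], [-0.9962, -0.0872, 0], [0, 0, 1]]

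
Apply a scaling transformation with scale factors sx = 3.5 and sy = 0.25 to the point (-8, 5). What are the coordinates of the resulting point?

Scaling matrix:
[[3.50, 0], [0, 0.25]]
Result: (-8 × 3.5, 5 × 0.25) = (-28, 1.25)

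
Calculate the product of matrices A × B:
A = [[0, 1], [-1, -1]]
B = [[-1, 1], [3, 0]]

Matrix multiplication:
C[0][0] = 0×-1 + 1×3 = 3
C[0][1] = 0×1 + 1×0 = 0
C[1][0] = -1×-1 + -1×3 = -2
C[1][1] = -1×1 + -1×0 = -1
Result: [[3, 0], [-2, -1]]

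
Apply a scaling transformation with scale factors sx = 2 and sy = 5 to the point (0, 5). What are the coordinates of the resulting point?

Scaling matrix:
[[2, 0], [0, 5]]
Result: (0 × 2, 5 × 5) = (0, 25)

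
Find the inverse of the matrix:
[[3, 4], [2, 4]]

For [[a,b],[c,d]], inverse = (1/det)·[[d,-b],[-c,a]]
det = (3)(4) - (4)(2) = 12 - 8 = 4
Inverse = (1/4)·[[4, -4], [-2, 3]]
= [[1, -1], [-1/2, 3/4]]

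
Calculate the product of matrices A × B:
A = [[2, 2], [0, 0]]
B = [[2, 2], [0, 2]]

Matrix multiplication:
C[0][0] = 2×2 + 2×0 = 4
C[0][1] = 2×2 + 2×2 = 8
C[1][0] = 0×2 + 0×0 = 0
C[1][1] = 0×2 + 0×2 = 0
Result: [[4, 8], [0, 0]]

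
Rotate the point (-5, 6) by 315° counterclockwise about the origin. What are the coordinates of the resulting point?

Rotation matrix for 315°: [[cos 315°, -sin 315°], [sin 315°, cos 315°]] ≈ [[0.707107, 0.707107], [-0.707107, 0.707107]]
[[0.707107, 0.707107], [-0.707107, 0.707107]] × [-5, 6]ᵀ ≈ [0.7071, 7.7782]ᵀ
Result: (0.7071, 7.7782)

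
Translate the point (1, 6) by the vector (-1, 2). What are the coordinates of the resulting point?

Translation by (-1, 2) (homogeneous matrix [[1, 0, -1], [0, 1, 2], [0, 0, 1]]):
x' = 1 + -1 = 0
y' = 6 + 2 = 8
Result: (0, 8)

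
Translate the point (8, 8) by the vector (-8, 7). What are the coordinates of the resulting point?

Translation by (-8, 7) (homogeneous matrix [[1, 0, -8], [0, 1, 7], [0, 0, 1]]):
x' = 8 + -8 = 0
y' = 8 + 7 = 15
Result: (0, 15)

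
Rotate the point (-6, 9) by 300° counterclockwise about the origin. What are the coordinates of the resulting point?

Rotation matrix for 300°: [[cos 300°, -sin 300°], [sin 300°, cos 300°]] ≈ [[0.500000, 0.866025], [-0.866025, 0.500000]]
[[0.500000, 0.866025], [-0.866025, 0.500000]] × [-6, 9]ᵀ ≈ [4.7942, 9.6962]ᵀ
Result: (4.7942, 9.6962)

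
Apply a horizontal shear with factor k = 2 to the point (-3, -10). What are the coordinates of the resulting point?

Shear matrix for horizontal shear with factor k = 2:
[[1, 2], [0, 1]]
Result: (-3, -10) → (-23, -10)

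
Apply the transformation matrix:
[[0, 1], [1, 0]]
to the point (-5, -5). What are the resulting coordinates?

Matrix multiplication:
[[0, 1], [1, 0]] × [-5, -5]ᵀ
= [(0)(-5) + (1)(-5), (1)(-5) + (0)(-5)]ᵀ
= [-5, -5]ᵀ
Result: (-5, -5)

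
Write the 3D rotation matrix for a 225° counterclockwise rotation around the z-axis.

Rotation matrix for counterclockwise 225° around z-axis:
cos(225°) = -√2/2, sin(225°) = -√2/2
Result: [[-√2/2, √2/2, 0], [-√2/2, -√2/2, 0], [0, 0, 1]]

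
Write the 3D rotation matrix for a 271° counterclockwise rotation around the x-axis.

Rotation matrix for counterclockwise 271° around x-axis:
cos(271°) = 0.0175, sin(271°) = -0.9998
Result: [[1, 0, 0], [0, 0.0175, 0.9998], [0, -0.9998, 0.0175]]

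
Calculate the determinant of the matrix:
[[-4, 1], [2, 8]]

For a 2×2 matrix [[a, b], [c, d]], det = ad - bc
det = (-4)(8) - (1)(2) = -32 - 2 = -34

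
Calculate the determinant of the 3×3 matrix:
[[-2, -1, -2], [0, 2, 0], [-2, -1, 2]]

Expansion along first row:
det = -2·det([[2,0],[-1,2]]) - -1·det([[0,0],[-2,2]]) + -2·det([[0,2],[-2,-1]])
    = -2·(2·2 - 0·-1) - -1·(0·2 - 0·-2) + -2·(0·-1 - 2·-2)
    = -2·4 - -1·0 + -2·4
    = -8 + 0 + -8 = -16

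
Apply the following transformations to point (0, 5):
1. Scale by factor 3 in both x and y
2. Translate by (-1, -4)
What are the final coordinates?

Step 1: Scale (0, 5) by 3 → (0, 15)
Step 2: Translate by (-1, -4) → (-1, 11)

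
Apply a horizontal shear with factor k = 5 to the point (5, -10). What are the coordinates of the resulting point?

Shear matrix for horizontal shear with factor k = 5:
[[1, 5], [0, 1]]
Result: (5, -10) → (-45, -10)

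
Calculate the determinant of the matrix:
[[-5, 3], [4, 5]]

For a 2×2 matrix [[a, b], [c, d]], det = ad - bc
det = (-5)(5) - (3)(4) = -25 - 12 = -37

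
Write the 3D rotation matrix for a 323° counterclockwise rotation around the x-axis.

Rotation matrix for counterclockwise 323° around x-axis:
cos(323°) = 0.7986, sin(323°) = -0.6018
Result: [[1, 0, 0], [0, 0.7986, 0.6018], [0, -0.6018, 0.7986]]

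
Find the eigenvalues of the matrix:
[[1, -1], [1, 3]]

Characteristic equation: det(A - λI) = 0
λ² - (trace)λ + (det) = 0
trace = 1 + 3 = 4, det = (1)(3) - (-1)(1) = 4
λ² - (4)λ + (4) = 0
λ = (4 ± √((4)² - 4·(4))) / 2 = (4 ± √0) / 2
Solving: λ = 2, 2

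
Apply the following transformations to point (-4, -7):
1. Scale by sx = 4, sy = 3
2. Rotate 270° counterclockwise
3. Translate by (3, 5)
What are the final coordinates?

Step 1: Scale → (-16, -21)
Step 2: Rotate 270° → (-21, 16)
Step 3: Translate → (-18, 21)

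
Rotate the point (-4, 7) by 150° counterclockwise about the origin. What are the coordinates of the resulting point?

Rotation matrix for 150°: [[cos 150°, -sin 150°], [sin 150°, cos 150°]] ≈ [[-0.866025, -0.500000], [0.500000, -0.866025]]
[[-0.866025, -0.500000], [0.500000, -0.866025]] × [-4, 7]ᵀ ≈ [-0.0359, -8.0622]ᵀ
Result: (-0.0359, -8.0622)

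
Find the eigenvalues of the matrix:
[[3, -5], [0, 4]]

Characteristic equation: det(A - λI) = 0
λ² - (trace)λ + (det) = 0
trace = 3 + 4 = 7, det = (3)(4) - (-5)(0) = 12
λ² - (7)λ + (12) = 0
λ = (7 ± √((7)² - 4·(12))) / 2 = (7 ± √1) / 2
Solving: λ = 3, 4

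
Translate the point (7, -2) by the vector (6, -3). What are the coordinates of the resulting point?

Translation by (6, -3) (homogeneous matrix [[1, 0, 6], [0, 1, -3], [0, 0, 1]]):
x' = 7 + 6 = 13
y' = -2 + -3 = -5
Result: (13, -5)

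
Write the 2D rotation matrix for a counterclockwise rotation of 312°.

Rotation matrix formula: [[cos θ, -sin θ], [sin θ, cos θ]]
For θ = 312°:
cos(312°) = 0.6691
sin(312°) = -0.7431
Result: [[0.6691, 0.7431], [-0.7431, 0.6691]]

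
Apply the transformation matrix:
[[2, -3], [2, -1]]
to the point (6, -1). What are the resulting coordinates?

Matrix multiplication:
[[2, -3], [2, -1]] × [6, -1]ᵀ
= [(2)(6) + (-3)(-1), (2)(6) + (-1)(-1)]ᵀ
= [15, 13]ᵀ
Result: (15, 13)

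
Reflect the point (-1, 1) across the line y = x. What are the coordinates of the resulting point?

Reflection across line y = x: (-1, 1) → (1, -1)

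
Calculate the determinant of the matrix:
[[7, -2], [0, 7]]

For a 2×2 matrix [[a, b], [c, d]], det = ad - bc
det = (7)(7) - (-2)(0) = 49 - 0 = 49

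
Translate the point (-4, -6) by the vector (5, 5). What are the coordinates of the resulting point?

Translation by (5, 5) (homogeneous matrix [[1, 0, 5], [0, 1, 5], [0, 0, 1]]):
x' = -4 + 5 = 1
y' = -6 + 5 = -1
Result: (1, -1)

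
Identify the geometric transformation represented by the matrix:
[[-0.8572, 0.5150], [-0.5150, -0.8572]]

This matrix represents: rotation by 211° counterclockwise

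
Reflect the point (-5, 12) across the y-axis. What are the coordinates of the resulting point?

Reflection across y-axis: (-5, 12) → (5, 12)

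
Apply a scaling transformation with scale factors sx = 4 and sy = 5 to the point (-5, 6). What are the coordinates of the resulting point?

Scaling matrix:
[[4, 0], [0, 5]]
Result: (-5 × 4, 6 × 5) = (-20, 30)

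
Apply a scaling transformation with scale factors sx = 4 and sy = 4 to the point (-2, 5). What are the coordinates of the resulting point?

Scaling matrix:
[[4, 0], [0, 4]]
Result: (-2 × 4, 5 × 4) = (-8, 20)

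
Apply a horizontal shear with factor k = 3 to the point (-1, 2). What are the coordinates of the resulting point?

Shear matrix for horizontal shear with factor k = 3:
[[1, 3], [0, 1]]
Result: (-1, 2) → (5, 2)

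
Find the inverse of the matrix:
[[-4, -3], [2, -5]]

For [[a,b],[c,d]], inverse = (1/det)·[[d,-b],[-c,a]]
det = (-4)(-5) - (-3)(2) = 20 - -6 = 26
Inverse = (1/26)·[[-5, 3], [-2, -4]]
= [[-5/26, 3/26], [-1/13, -2/13]]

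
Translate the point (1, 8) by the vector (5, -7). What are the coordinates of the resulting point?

Translation by (5, -7) (homogeneous matrix [[1, 0, 5], [0, 1, -7], [0, 0, 1]]):
x' = 1 + 5 = 6
y' = 8 + -7 = 1
Result: (6, 1)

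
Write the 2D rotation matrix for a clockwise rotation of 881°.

Rotation matrix formula: [[cos θ, -sin θ], [sin θ, cos θ]]
A clockwise rotation by 881° is equivalent to a counterclockwise rotation by -881°.
For θ = -881°:
cos(-881°) = -0.9455
sin(-881°) = -0.3256
Result: [[-0.9455, 0.3256], [-0.3256, -0.9455]]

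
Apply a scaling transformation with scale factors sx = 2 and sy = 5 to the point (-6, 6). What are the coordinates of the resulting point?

Scaling matrix:
[[2, 0], [0, 5]]
Result: (-6 × 2, 6 × 5) = (-12, 30)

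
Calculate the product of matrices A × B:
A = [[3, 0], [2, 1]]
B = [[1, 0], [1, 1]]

Matrix multiplication:
C[0][0] = 3×1 + 0×1 = 3
C[0][1] = 3×0 + 0×1 = 0
C[1][0] = 2×1 + 1×1 = 3
C[1][1] = 2×0 + 1×1 = 1
Result: [[3, 0], [3, 1]]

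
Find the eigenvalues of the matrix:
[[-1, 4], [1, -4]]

Characteristic equation: det(A - λI) = 0
λ² - (trace)λ + (det) = 0
trace = -1 + -4 = -5, det = (-1)(-4) - (4)(1) = 0
λ² - (-5)λ + (0) = 0
λ = (-5 ± √((-5)² - 4·(0))) / 2 = (-5 ± √25) / 2
Solving: λ = -5, 0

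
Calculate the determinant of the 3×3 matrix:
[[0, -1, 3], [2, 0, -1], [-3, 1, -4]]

Expansion along first row:
det = 0·det([[0,-1],[1,-4]]) - -1·det([[2,-1],[-3,-4]]) + 3·det([[2,0],[-3,1]])
    = 0·(0·-4 - -1·1) - -1·(2·-4 - -1·-3) + 3·(2·1 - 0·-3)
    = 0·1 - -1·-11 + 3·2
    = 0 + -11 + 6 = -5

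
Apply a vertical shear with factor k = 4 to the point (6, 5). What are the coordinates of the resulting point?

Shear matrix for vertical shear with factor k = 4:
[[1, 0], [4, 1]]
Result: (6, 5) → (6, 29)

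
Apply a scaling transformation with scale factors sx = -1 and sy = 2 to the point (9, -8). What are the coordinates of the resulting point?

Scaling matrix:
[[-1, 0], [0, 2]]
Result: (9 × -1, -8 × 2) = (-9, -16)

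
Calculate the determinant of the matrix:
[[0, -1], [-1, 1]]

For a 2×2 matrix [[a, b], [c, d]], det = ad - bc
det = (0)(1) - (-1)(-1) = 0 - 1 = -1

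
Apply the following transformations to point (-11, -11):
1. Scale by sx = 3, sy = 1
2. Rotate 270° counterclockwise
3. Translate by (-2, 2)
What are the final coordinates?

Step 1: Scale → (-33, -11)
Step 2: Rotate 270° → (-11, 33)
Step 3: Translate → (-13, 35)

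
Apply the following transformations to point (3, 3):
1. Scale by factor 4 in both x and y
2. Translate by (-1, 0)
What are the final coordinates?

Step 1: Scale (3, 3) by 4 → (12, 12)
Step 2: Translate by (-1, 0) → (11, 12)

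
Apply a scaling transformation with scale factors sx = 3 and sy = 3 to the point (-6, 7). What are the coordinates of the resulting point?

Scaling matrix:
[[3, 0], [0, 3]]
Result: (-6 × 3, 7 × 3) = (-18, 21)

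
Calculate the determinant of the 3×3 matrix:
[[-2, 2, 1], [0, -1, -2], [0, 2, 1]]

Expansion along first row:
det = -2·det([[-1,-2],[2,1]]) - 2·det([[0,-2],[0,1]]) + 1·det([[0,-1],[0,2]])
    = -2·(-1·1 - -2·2) - 2·(0·1 - -2·0) + 1·(0·2 - -1·0)
    = -2·3 - 2·0 + 1·0
    = -6 + 0 + 0 = -6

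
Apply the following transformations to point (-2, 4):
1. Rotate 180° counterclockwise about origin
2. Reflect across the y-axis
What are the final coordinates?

Step 1: Rotate 180° → (2, -4)
Step 2: Reflect across y-axis → (-2, -4)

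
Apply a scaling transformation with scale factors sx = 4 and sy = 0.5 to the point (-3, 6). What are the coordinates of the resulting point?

Scaling matrix:
[[4, 0], [0, 0.50]]
Result: (-3 × 4, 6 × 0.5) = (-12, 3)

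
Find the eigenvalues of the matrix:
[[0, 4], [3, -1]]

Characteristic equation: det(A - λI) = 0
λ² - (trace)λ + (det) = 0
trace = 0 + -1 = -1, det = (0)(-1) - (4)(3) = -12
λ² - (-1)λ + (-12) = 0
λ = (-1 ± √((-1)² - 4·(-12))) / 2 = (-1 ± √49) / 2
Solving: λ = -4, 3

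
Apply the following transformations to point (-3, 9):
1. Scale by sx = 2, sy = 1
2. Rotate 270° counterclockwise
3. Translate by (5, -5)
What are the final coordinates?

Step 1: Scale → (-6, 9)
Step 2: Rotate 270° → (9, 6)
Step 3: Translate → (14, 1)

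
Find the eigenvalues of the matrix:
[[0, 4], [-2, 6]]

Characteristic equation: det(A - λI) = 0
λ² - (trace)λ + (det) = 0
trace = 0 + 6 = 6, det = (0)(6) - (4)(-2) = 8
λ² - (6)λ + (8) = 0
λ = (6 ± √((6)² - 4·(8))) / 2 = (6 ± √4) / 2
Solving: λ = 2, 4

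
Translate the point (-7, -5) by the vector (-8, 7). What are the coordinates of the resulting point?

Translation by (-8, 7) (homogeneous matrix [[1, 0, -8], [0, 1, 7], [0, 0, 1]]):
x' = -7 + -8 = -15
y' = -5 + 7 = 2
Result: (-15, 2)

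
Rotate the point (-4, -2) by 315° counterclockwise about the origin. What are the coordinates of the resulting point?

Rotation matrix for 315°: [[cos 315°, -sin 315°], [sin 315°, cos 315°]] ≈ [[0.707107, 0.707107], [-0.707107, 0.707107]]
[[0.707107, 0.707107], [-0.707107, 0.707107]] × [-4, -2]ᵀ ≈ [-4.2426, 1.4142]ᵀ
Result: (-4.2426, 1.4142)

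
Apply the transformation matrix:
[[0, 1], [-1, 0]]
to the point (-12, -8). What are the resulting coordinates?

Matrix multiplication:
[[0, 1], [-1, 0]] × [-12, -8]ᵀ
= [(0)(-12) + (1)(-8), (-1)(-12) + (0)(-8)]ᵀ
= [-8, 12]ᵀ
Result: (-8, 12)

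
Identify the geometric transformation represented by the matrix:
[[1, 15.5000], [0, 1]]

This matrix represents: horizontal shear with factor 15.5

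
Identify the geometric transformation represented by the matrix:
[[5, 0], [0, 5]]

This matrix represents: uniform scaling by factor 5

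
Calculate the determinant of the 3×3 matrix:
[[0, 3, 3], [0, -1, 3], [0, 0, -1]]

Expansion along first row:
det = 0·det([[-1,3],[0,-1]]) - 3·det([[0,3],[0,-1]]) + 3·det([[0,-1],[0,0]])
    = 0·(-1·-1 - 3·0) - 3·(0·-1 - 3·0) + 3·(0·0 - -1·0)
    = 0·1 - 3·0 + 3·0
    = 0 + 0 + 0 = 0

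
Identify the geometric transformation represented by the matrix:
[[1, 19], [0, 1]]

This matrix represents: horizontal shear with factor 19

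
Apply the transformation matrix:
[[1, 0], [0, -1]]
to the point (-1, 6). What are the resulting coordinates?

Matrix multiplication:
[[1, 0], [0, -1]] × [-1, 6]ᵀ
= [(1)(-1) + (0)(6), (0)(-1) + (-1)(6)]ᵀ
= [-1, -6]ᵀ
Result: (-1, -6)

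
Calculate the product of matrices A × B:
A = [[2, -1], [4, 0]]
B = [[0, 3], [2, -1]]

Matrix multiplication:
C[0][0] = 2×0 + -1×2 = -2
C[0][1] = 2×3 + -1×-1 = 7
C[1][0] = 4×0 + 0×2 = 0
C[1][1] = 4×3 + 0×-1 = 12
Result: [[-2, 7], [0, 12]]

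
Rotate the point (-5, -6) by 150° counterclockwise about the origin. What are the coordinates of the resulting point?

Rotation matrix for 150°: [[cos 150°, -sin 150°], [sin 150°, cos 150°]] ≈ [[-0.866025, -0.500000], [0.500000, -0.866025]]
[[-0.866025, -0.500000], [0.500000, -0.866025]] × [-5, -6]ᵀ ≈ [7.3301, 2.6962]ᵀ
Result: (7.3301, 2.6962)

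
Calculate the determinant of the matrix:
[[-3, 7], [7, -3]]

For a 2×2 matrix [[a, b], [c, d]], det = ad - bc
det = (-3)(-3) - (7)(7) = 9 - 49 = -40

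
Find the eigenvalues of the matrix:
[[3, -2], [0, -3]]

Characteristic equation: det(A - λI) = 0
λ² - (trace)λ + (det) = 0
trace = 3 + -3 = 0, det = (3)(-3) - (-2)(0) = -9
λ² - (0)λ + (-9) = 0
λ = (0 ± √((0)² - 4·(-9))) / 2 = (0 ± √36) / 2
Solving: λ = -3, 3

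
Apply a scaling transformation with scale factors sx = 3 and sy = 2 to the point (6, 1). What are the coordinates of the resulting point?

Scaling matrix:
[[3, 0], [0, 2]]
Result: (6 × 3, 1 × 2) = (18, 2)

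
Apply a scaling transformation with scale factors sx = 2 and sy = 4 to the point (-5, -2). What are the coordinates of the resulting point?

Scaling matrix:
[[2, 0], [0, 4]]
Result: (-5 × 2, -2 × 4) = (-10, -8)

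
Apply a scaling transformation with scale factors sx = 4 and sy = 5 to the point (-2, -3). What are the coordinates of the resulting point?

Scaling matrix:
[[4, 0], [0, 5]]
Result: (-2 × 4, -3 × 5) = (-8, -15)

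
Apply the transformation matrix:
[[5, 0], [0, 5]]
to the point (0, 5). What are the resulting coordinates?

Matrix multiplication:
[[5, 0], [0, 5]] × [0, 5]ᵀ
= [(5)(0) + (0)(5), (0)(0) + (5)(5)]ᵀ
= [0, 25]ᵀ
Result: (0, 25)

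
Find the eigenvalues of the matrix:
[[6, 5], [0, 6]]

Characteristic equation: det(A - λI) = 0
λ² - (trace)λ + (det) = 0
trace = 6 + 6 = 12, det = (6)(6) - (5)(0) = 36
λ² - (12)λ + (36) = 0
λ = (12 ± √((12)² - 4·(36))) / 2 = (12 ± √0) / 2
Solving: λ = 6, 6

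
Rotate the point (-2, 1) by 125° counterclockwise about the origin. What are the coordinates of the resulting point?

Rotation matrix for 125°: [[cos 125°, -sin 125°], [sin 125°, cos 125°]] ≈ [[-0.573576, -0.819152], [0.819152, -0.573576]]
[[-0.573576, -0.819152], [0.819152, -0.573576]] × [-2, 1]ᵀ ≈ [0.3280, -2.2119]ᵀ
Result: (0.3280, -2.2119)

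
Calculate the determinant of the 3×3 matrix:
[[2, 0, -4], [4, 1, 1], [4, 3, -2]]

Expansion along first row:
det = 2·det([[1,1],[3,-2]]) - 0·det([[4,1],[4,-2]]) + -4·det([[4,1],[4,3]])
    = 2·(1·-2 - 1·3) - 0·(4·-2 - 1·4) + -4·(4·3 - 1·4)
    = 2·-5 - 0·-12 + -4·8
    = -10 + 0 + -32 = -42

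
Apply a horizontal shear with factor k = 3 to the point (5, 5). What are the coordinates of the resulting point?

Shear matrix for horizontal shear with factor k = 3:
[[1, 3], [0, 1]]
Result: (5, 5) → (20, 5)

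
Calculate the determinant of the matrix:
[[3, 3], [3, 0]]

For a 2×2 matrix [[a, b], [c, d]], det = ad - bc
det = (3)(0) - (3)(3) = 0 - 9 = -9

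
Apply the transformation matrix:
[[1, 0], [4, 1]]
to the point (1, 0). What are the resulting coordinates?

Matrix multiplication:
[[1, 0], [4, 1]] × [1, 0]ᵀ
= [(1)(1) + (0)(0), (4)(1) + (1)(0)]ᵀ
= [1, 4]ᵀ
Result: (1, 4)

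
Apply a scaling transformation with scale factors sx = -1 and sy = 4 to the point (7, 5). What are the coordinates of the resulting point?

Scaling matrix:
[[-1, 0], [0, 4]]
Result: (7 × -1, 5 × 4) = (-7, 20)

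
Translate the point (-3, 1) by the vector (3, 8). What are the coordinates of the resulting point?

Translation by (3, 8) (homogeneous matrix [[1, 0, 3], [0, 1, 8], [0, 0, 1]]):
x' = -3 + 3 = 0
y' = 1 + 8 = 9
Result: (0, 9)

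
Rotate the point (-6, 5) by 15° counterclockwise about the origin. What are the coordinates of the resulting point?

Rotation matrix for 15°: [[cos 15°, -sin 15°], [sin 15°, cos 15°]] ≈ [[0.965926, -0.258819], [0.258819, 0.965926]]
[[0.965926, -0.258819], [0.258819, 0.965926]] × [-6, 5]ᵀ ≈ [-7.0897, 3.2767]ᵀ
Result: (-7.0897, 3.2767)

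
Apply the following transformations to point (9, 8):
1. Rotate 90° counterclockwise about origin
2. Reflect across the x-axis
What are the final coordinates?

Step 1: Rotate 90° → (-8, 9)
Step 2: Reflect across x-axis → (-8, -9)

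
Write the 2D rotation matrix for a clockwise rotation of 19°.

Rotation matrix formula: [[cos θ, -sin θ], [sin θ, cos θ]]
A clockwise rotation by 19° is equivalent to a counterclockwise rotation by -19°.
For θ = -19°:
cos(-19°) = 0.9455
sin(-19°) = -0.3256
Result: [[0.9455, 0.3256], [-0.3256, 0.9455]]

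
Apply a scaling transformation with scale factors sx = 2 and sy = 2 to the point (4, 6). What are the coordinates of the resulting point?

Scaling matrix:
[[2, 0], [0, 2]]
Result: (4 × 2, 6 × 2) = (8, 12)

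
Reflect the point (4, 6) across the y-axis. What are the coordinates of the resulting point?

Reflection across y-axis: (4, 6) → (-4, 6)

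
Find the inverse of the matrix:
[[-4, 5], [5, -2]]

For [[a,b],[c,d]], inverse = (1/det)·[[d,-b],[-c,a]]
det = (-4)(-2) - (5)(5) = 8 - 25 = -17
Inverse = (1/-17)·[[-2, -5], [-5, -4]]
= [[2/17, 5/17], [5/17, 4/17]]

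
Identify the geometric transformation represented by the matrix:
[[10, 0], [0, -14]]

This matrix represents: non-uniform scaling by sx = 10, sy = -14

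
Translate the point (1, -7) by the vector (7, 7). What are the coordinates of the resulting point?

Translation by (7, 7) (homogeneous matrix [[1, 0, 7], [0, 1, 7], [0, 0, 1]]):
x' = 1 + 7 = 8
y' = -7 + 7 = 0
Result: (8, 0)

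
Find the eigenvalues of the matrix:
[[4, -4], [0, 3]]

Characteristic equation: det(A - λI) = 0
λ² - (trace)λ + (det) = 0
trace = 4 + 3 = 7, det = (4)(3) - (-4)(0) = 12
λ² - (7)λ + (12) = 0
λ = (7 ± √((7)² - 4·(12))) / 2 = (7 ± √1) / 2
Solving: λ = 3, 4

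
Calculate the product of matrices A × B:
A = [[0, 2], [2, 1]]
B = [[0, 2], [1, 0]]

Matrix multiplication:
C[0][0] = 0×0 + 2×1 = 2
C[0][1] = 0×2 + 2×0 = 0
C[1][0] = 2×0 + 1×1 = 1
C[1][1] = 2×2 + 1×0 = 4
Result: [[2, 0], [1, 4]]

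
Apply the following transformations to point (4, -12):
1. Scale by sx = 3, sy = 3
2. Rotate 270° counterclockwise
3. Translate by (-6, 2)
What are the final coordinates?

Step 1: Scale → (12, -36)
Step 2: Rotate 270° → (-36, -12)
Step 3: Translate → (-42, -10)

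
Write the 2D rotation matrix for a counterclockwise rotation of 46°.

Rotation matrix formula: [[cos θ, -sin θ], [sin θ, cos θ]]
For θ = 46°:
cos(46°) = 0.6947
sin(46°) = 0.7193
Result: [[0.6947, -0.7193], [0.7193, 0.6947]]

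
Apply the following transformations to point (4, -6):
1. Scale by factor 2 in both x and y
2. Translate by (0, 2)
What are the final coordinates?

Step 1: Scale (4, -6) by 2 → (8, -12)
Step 2: Translate by (0, 2) → (8, -10)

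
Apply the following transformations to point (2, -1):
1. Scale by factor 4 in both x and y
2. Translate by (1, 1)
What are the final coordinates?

Step 1: Scale (2, -1) by 4 → (8, -4)
Step 2: Translate by (1, 1) → (9, -3)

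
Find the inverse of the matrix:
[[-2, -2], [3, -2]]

For [[a,b],[c,d]], inverse = (1/det)·[[d,-b],[-c,a]]
det = (-2)(-2) - (-2)(3) = 4 - -6 = 10
Inverse = (1/10)·[[-2, 2], [-3, -2]]
= [[-1/5, 1/5], [-3/10, -1/5]]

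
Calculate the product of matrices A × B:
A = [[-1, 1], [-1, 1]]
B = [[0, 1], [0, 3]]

Matrix multiplication:
C[0][0] = -1×0 + 1×0 = 0
C[0][1] = -1×1 + 1×3 = 2
C[1][0] = -1×0 + 1×0 = 0
C[1][1] = -1×1 + 1×3 = 2
Result: [[0, 2], [0, 2]]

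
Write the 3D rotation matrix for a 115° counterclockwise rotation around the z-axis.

Rotation matrix for counterclockwise 115° around z-axis:
cos(115°) = -0.4226, sin(115°) = 0.9063
Result: [[-0.4226, -0.9063, 0], [0.9063, -0.4226, 0], [0, 0, 1]]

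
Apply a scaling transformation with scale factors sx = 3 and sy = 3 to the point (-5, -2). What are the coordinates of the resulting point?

Scaling matrix:
[[3, 0], [0, 3]]
Result: (-5 × 3, -2 × 3) = (-15, -6)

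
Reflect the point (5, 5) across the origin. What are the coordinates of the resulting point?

Reflection across origin: (5, 5) → (-5, -5)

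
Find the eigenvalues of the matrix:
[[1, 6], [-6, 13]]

Characteristic equation: det(A - λI) = 0
λ² - (trace)λ + (det) = 0
trace = 1 + 13 = 14, det = (1)(13) - (6)(-6) = 49
λ² - (14)λ + (49) = 0
λ = (14 ± √((14)² - 4·(49))) / 2 = (14 ± √0) / 2
Solving: λ = 7, 7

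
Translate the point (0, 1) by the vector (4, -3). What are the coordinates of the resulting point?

Translation by (4, -3) (homogeneous matrix [[1, 0, 4], [0, 1, -3], [0, 0, 1]]):
x' = 0 + 4 = 4
y' = 1 + -3 = -2
Result: (4, -2)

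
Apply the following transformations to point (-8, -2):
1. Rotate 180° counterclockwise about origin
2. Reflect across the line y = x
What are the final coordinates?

Step 1: Rotate 180° → (8, 2)
Step 2: Reflect across line y = x → (2, 8)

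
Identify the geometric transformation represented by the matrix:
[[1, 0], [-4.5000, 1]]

This matrix represents: vertical shear with factor -4.5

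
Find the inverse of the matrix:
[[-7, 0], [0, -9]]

For [[a,b],[c,d]], inverse = (1/det)·[[d,-b],[-c,a]]
det = (-7)(-9) - (0)(0) = 63 - 0 = 63
Inverse = (1/63)·[[-9, 0], [0, -7]]
= [[-1/7, 0], [0, -1/9]]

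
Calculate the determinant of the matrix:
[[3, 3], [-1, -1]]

For a 2×2 matrix [[a, b], [c, d]], det = ad - bc
det = (3)(-1) - (3)(-1) = -3 - -3 = 0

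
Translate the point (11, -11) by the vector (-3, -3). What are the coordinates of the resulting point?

Translation by (-3, -3) (homogeneous matrix [[1, 0, -3], [0, 1, -3], [0, 0, 1]]):
x' = 11 + -3 = 8
y' = -11 + -3 = -14
Result: (8, -14)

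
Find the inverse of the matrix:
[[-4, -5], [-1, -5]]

For [[a,b],[c,d]], inverse = (1/det)·[[d,-b],[-c,a]]
det = (-4)(-5) - (-5)(-1) = 20 - 5 = 15
Inverse = (1/15)·[[-5, 5], [1, -4]]
= [[-1/3, 1/3], [1/15, -4/15]]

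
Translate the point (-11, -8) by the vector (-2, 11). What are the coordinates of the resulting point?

Translation by (-2, 11) (homogeneous matrix [[1, 0, -2], [0, 1, 11], [0, 0, 1]]):
x' = -11 + -2 = -13
y' = -8 + 11 = 3
Result: (-13, 3)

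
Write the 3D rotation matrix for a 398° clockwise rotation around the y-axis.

Rotation matrix for clockwise 398° around y-axis:
A clockwise rotation by 398° is a counterclockwise rotation by -398°.
cos(-398°) = 0.7880, sin(-398°) = -0.6157
Result: [[0.7880, 0, -0.6157], [0, 1, 0], [0.6157, 0, 0.7880]]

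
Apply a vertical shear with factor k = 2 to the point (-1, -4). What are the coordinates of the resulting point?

Shear matrix for vertical shear with factor k = 2:
[[1, 0], [2, 1]]
Result: (-1, -4) → (-1, -6)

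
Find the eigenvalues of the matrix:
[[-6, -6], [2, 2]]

Characteristic equation: det(A - λI) = 0
λ² - (trace)λ + (det) = 0
trace = -6 + 2 = -4, det = (-6)(2) - (-6)(2) = 0
λ² - (-4)λ + (0) = 0
λ = (-4 ± √((-4)² - 4·(0))) / 2 = (-4 ± √16) / 2
Solving: λ = -4, 0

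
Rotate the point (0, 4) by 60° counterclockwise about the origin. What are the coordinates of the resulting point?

Rotation matrix for 60°: [[cos 60°, -sin 60°], [sin 60°, cos 60°]] ≈ [[0.500000, -0.866025], [0.866025, 0.500000]]
[[0.500000, -0.866025], [0.866025, 0.500000]] × [0, 4]ᵀ ≈ [-3.4641, 2]ᵀ
Result: (-3.4641, 2)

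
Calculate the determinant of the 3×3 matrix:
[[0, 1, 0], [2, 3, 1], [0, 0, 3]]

Expansion along first row:
det = 0·det([[3,1],[0,3]]) - 1·det([[2,1],[0,3]]) + 0·det([[2,3],[0,0]])
    = 0·(3·3 - 1·0) - 1·(2·3 - 1·0) + 0·(2·0 - 3·0)
    = 0·9 - 1·6 + 0·0
    = 0 + -6 + 0 = -6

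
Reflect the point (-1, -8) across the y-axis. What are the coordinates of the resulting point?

Reflection across y-axis: (-1, -8) → (1, -8)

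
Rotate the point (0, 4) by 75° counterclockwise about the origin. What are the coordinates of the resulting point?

Rotation matrix for 75°: [[cos 75°, -sin 75°], [sin 75°, cos 75°]] ≈ [[0.258819, -0.965926], [0.965926, 0.258819]]
[[0.258819, -0.965926], [0.965926, 0.258819]] × [0, 4]ᵀ ≈ [-3.8637, 1.0353]ᵀ
Result: (-3.8637, 1.0353)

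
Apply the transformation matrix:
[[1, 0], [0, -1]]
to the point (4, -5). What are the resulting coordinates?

Matrix multiplication:
[[1, 0], [0, -1]] × [4, -5]ᵀ
= [(1)(4) + (0)(-5), (0)(4) + (-1)(-5)]ᵀ
= [4, 5]ᵀ
Result: (4, 5)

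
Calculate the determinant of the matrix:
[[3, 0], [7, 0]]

For a 2×2 matrix [[a, b], [c, d]], det = ad - bc
det = (3)(0) - (0)(7) = 0 - 0 = 0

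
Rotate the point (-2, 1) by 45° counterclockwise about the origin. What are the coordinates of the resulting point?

Rotation matrix for 45°: [[cos 45°, -sin 45°], [sin 45°, cos 45°]] ≈ [[0.707107, -0.707107], [0.707107, 0.707107]]
[[0.707107, -0.707107], [0.707107, 0.707107]] × [-2, 1]ᵀ ≈ [-2.1213, -0.7071]ᵀ
Result: (-2.1213, -0.7071)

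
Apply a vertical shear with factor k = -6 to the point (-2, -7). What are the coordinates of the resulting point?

Shear matrix for vertical shear with factor k = -6:
[[1, 0], [-6, 1]]
Result: (-2, -7) → (-2, 5)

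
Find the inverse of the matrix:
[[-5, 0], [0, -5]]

For [[a,b],[c,d]], inverse = (1/det)·[[d,-b],[-c,a]]
det = (-5)(-5) - (0)(0) = 25 - 0 = 25
Inverse = (1/25)·[[-5, 0], [0, -5]]
= [[-1/5, 0], [0, -1/5]]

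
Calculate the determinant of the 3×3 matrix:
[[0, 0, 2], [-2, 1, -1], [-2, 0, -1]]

Expansion along first row:
det = 0·det([[1,-1],[0,-1]]) - 0·det([[-2,-1],[-2,-1]]) + 2·det([[-2,1],[-2,0]])
    = 0·(1·-1 - -1·0) - 0·(-2·-1 - -1·-2) + 2·(-2·0 - 1·-2)
    = 0·-1 - 0·0 + 2·2
    = 0 + 0 + 4 = 4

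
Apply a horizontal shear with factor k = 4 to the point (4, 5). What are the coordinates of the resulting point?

Shear matrix for horizontal shear with factor k = 4:
[[1, 4], [0, 1]]
Result: (4, 5) → (24, 5)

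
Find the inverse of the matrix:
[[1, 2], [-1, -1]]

For [[a,b],[c,d]], inverse = (1/det)·[[d,-b],[-c,a]]
det = (1)(-1) - (2)(-1) = -1 - -2 = 1
Inverse = [[-1, -2], [1, 1]]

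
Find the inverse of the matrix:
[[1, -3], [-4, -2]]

For [[a,b],[c,d]], inverse = (1/det)·[[d,-b],[-c,a]]
det = (1)(-2) - (-3)(-4) = -2 - 12 = -14
Inverse = (1/-14)·[[-2, 3], [4, 1]]
= [[1/7, -3/14], [-2/7, -1/14]]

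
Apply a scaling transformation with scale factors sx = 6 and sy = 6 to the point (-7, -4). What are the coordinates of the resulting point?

Scaling matrix:
[[6, 0], [0, 6]]
Result: (-7 × 6, -4 × 6) = (-42, -24)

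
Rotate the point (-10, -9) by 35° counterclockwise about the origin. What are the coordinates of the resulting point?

Rotation matrix for 35°: [[cos 35°, -sin 35°], [sin 35°, cos 35°]] ≈ [[0.819152, -0.573576], [0.573576, 0.819152]]
[[0.819152, -0.573576], [0.573576, 0.819152]] × [-10, -9]ᵀ ≈ [-3.0293, -13.1081]ᵀ
Result: (-3.0293, -13.1081)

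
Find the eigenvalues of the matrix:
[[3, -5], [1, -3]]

Characteristic equation: det(A - λI) = 0
λ² - (trace)λ + (det) = 0
trace = 3 + -3 = 0, det = (3)(-3) - (-5)(1) = -4
λ² - (0)λ + (-4) = 0
λ = (0 ± √((0)² - 4·(-4))) / 2 = (0 ± √16) / 2
Solving: λ = -2, 2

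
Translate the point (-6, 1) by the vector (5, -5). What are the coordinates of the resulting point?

Translation by (5, -5) (homogeneous matrix [[1, 0, 5], [0, 1, -5], [0, 0, 1]]):
x' = -6 + 5 = -1
y' = 1 + -5 = -4
Result: (-1, -4)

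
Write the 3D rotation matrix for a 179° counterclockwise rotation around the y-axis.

Rotation matrix for counterclockwise 179° around y-axis:
cos(179°) = -0.9998, sin(179°) = 0.0175
Result: [[-0.9998, 0, 0.0175], [0, 1, 0], [-0.0175, 0, -0.9998]]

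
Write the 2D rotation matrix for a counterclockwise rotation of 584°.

Rotation matrix formula: [[cos θ, -sin θ], [sin θ, cos θ]]
For θ = 584°:
cos(584°) = -0.7193
sin(584°) = -0.6947
Result: [[-0.7193, 0.6947], [-0.6947, -0.7193]]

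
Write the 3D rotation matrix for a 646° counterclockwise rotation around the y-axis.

Rotation matrix for counterclockwise 646° around y-axis:
cos(646°) = 0.2756, sin(646°) = -0.9613
Result: [[0.2756, 0, -0.9613], [0, 1, 0], [0.9613, 0, 0.2756]]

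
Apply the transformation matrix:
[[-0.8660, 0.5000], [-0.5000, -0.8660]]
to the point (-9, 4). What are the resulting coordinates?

Matrix multiplication:
[[-0.8660, 0.5000], [-0.5000, -0.8660]] × [-9, 4]ᵀ
= [(-0.8660)(-9) + (0.5000)(4), (-0.5000)(-9) + (-0.8660)(4)]ᵀ
= [9.7940, 1.0360]ᵀ
Result: (9.7940, 1.0360)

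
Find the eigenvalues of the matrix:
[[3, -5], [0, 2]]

Characteristic equation: det(A - λI) = 0
λ² - (trace)λ + (det) = 0
trace = 3 + 2 = 5, det = (3)(2) - (-5)(0) = 6
λ² - (5)λ + (6) = 0
λ = (5 ± √((5)² - 4·(6))) / 2 = (5 ± √1) / 2
Solving: λ = 2, 3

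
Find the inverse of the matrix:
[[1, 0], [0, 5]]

For [[a,b],[c,d]], inverse = (1/det)·[[d,-b],[-c,a]]
det = (1)(5) - (0)(0) = 5 - 0 = 5
Inverse = (1/5)·[[5, 0], [0, 1]]
= [[1, 0], [0, 1/5]]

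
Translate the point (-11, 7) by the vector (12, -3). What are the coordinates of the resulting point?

Translation by (12, -3) (homogeneous matrix [[1, 0, 12], [0, 1, -3], [0, 0, 1]]):
x' = -11 + 12 = 1
y' = 7 + -3 = 4
Result: (1, 4)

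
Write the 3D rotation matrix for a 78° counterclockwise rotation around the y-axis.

Rotation matrix for counterclockwise 78° around y-axis:
cos(78°) = 0.2079, sin(78°) = 0.9781
Result: [[0.2079, 0, 0.9781], [0, 1, 0], [-0.9781, 0, 0.2079]]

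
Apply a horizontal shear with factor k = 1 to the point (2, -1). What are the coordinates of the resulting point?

Shear matrix for horizontal shear with factor k = 1:
[[1, 1], [0, 1]]
Result: (2, -1) → (1, -1)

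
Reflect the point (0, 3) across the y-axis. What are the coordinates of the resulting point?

Reflection across y-axis: (0, 3) → (0, 3)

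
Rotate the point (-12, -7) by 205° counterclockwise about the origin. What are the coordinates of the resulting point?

Rotation matrix for 205°: [[cos 205°, -sin 205°], [sin 205°, cos 205°]] ≈ [[-0.906308, 0.422618], [-0.422618, -0.906308]]
[[-0.906308, 0.422618], [-0.422618, -0.906308]] × [-12, -7]ᵀ ≈ [7.9174, 11.4156]ᵀ
Result: (7.9174, 11.4156)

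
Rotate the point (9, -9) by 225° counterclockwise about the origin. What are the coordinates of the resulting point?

Rotation matrix for 225°: [[cos 225°, -sin 225°], [sin 225°, cos 225°]] ≈ [[-0.707107, 0.707107], [-0.707107, -0.707107]]
[[-0.707107, 0.707107], [-0.707107, -0.707107]] × [9, -9]ᵀ ≈ [-12.7279, 0]ᵀ
Result: (-12.7279, 0)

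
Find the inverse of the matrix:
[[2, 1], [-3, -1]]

For [[a,b],[c,d]], inverse = (1/det)·[[d,-b],[-c,a]]
det = (2)(-1) - (1)(-3) = -2 - -3 = 1
Inverse = [[-1, -1], [3, 2]]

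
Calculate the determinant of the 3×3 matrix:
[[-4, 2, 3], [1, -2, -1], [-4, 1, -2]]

Expansion along first row:
det = -4·det([[-2,-1],[1,-2]]) - 2·det([[1,-1],[-4,-2]]) + 3·det([[1,-2],[-4,1]])
    = -4·(-2·-2 - -1·1) - 2·(1·-2 - -1·-4) + 3·(1·1 - -2·-4)
    = -4·5 - 2·-6 + 3·-7
    = -20 + 12 + -21 = -29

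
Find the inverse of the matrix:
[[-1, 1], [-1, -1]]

For [[a,b],[c,d]], inverse = (1/det)·[[d,-b],[-c,a]]
det = (-1)(-1) - (1)(-1) = 1 - -1 = 2
Inverse = (1/2)·[[-1, -1], [1, -1]]
= [[-1/2, -1/2], [1/2, -1/2]]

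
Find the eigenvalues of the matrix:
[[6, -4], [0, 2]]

Characteristic equation: det(A - λI) = 0
λ² - (trace)λ + (det) = 0
trace = 6 + 2 = 8, det = (6)(2) - (-4)(0) = 12
λ² - (8)λ + (12) = 0
λ = (8 ± √((8)² - 4·(12))) / 2 = (8 ± √16) / 2
Solving: λ = 2, 6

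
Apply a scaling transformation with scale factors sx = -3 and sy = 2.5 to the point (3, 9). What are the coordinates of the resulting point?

Scaling matrix:
[[-3, 0], [0, 2.50]]
Result: (3 × -3, 9 × 2.5) = (-9, 22.5)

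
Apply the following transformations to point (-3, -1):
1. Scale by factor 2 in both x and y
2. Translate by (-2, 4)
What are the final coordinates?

Step 1: Scale (-3, -1) by 2 → (-6, -2)
Step 2: Translate by (-2, 4) → (-8, 2)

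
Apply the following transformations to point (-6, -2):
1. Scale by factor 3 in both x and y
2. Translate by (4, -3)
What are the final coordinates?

Step 1: Scale (-6, -2) by 3 → (-18, -6)
Step 2: Translate by (4, -3) → (-14, -9)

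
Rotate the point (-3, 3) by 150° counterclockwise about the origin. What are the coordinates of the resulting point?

Rotation matrix for 150°: [[cos 150°, -sin 150°], [sin 150°, cos 150°]] ≈ [[-0.866025, -0.500000], [0.500000, -0.866025]]
[[-0.866025, -0.500000], [0.500000, -0.866025]] × [-3, 3]ᵀ ≈ [1.0981, -4.0981]ᵀ
Result: (1.0981, -4.0981)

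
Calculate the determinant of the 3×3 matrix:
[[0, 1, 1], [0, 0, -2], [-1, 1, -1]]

Expansion along first row:
det = 0·det([[0,-2],[1,-1]]) - 1·det([[0,-2],[-1,-1]]) + 1·det([[0,0],[-1,1]])
    = 0·(0·-1 - -2·1) - 1·(0·-1 - -2·-1) + 1·(0·1 - 0·-1)
    = 0·2 - 1·-2 + 1·0
    = 0 + 2 + 0 = 2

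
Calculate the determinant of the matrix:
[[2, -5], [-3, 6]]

For a 2×2 matrix [[a, b], [c, d]], det = ad - bc
det = (2)(6) - (-5)(-3) = 12 - 15 = -3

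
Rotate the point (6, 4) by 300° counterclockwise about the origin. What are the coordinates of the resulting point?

Rotation matrix for 300°: [[cos 300°, -sin 300°], [sin 300°, cos 300°]] ≈ [[0.500000, 0.866025], [-0.866025, 0.500000]]
[[0.500000, 0.866025], [-0.866025, 0.500000]] × [6, 4]ᵀ ≈ [6.4641, -3.1962]ᵀ
Result: (6.4641, -3.1962)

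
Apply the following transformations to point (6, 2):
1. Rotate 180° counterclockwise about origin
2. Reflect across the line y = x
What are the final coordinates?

Step 1: Rotate 180° → (-6, -2)
Step 2: Reflect across line y = x → (-2, -6)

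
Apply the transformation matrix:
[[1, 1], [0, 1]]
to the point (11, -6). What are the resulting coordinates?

Matrix multiplication:
[[1, 1], [0, 1]] × [11, -6]ᵀ
= [(1)(11) + (1)(-6), (0)(11) + (1)(-6)]ᵀ
= [5, -6]ᵀ
Result: (5, -6)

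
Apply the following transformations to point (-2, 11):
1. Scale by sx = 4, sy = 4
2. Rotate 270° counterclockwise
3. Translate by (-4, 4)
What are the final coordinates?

Step 1: Scale → (-8, 44)
Step 2: Rotate 270° → (44, 8)
Step 3: Translate → (40, 12)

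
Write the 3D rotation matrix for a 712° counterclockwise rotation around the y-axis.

Rotation matrix for counterclockwise 712° around y-axis:
cos(712°) = 0.9903, sin(712°) = -0.1392
Result: [[0.9903, 0, -0.1392], [0, 1, 0], [0.1392, 0, 0.9903]]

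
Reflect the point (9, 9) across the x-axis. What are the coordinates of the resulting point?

Reflection across x-axis: (9, 9) → (9, -9)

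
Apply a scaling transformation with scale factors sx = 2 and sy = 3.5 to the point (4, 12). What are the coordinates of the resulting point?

Scaling matrix:
[[2, 0], [0, 3.50]]
Result: (4 × 2, 12 × 3.5) = (8, 42)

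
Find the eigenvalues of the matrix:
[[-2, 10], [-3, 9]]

Characteristic equation: det(A - λI) = 0
λ² - (trace)λ + (det) = 0
trace = -2 + 9 = 7, det = (-2)(9) - (10)(-3) = 12
λ² - (7)λ + (12) = 0
λ = (7 ± √((7)² - 4·(12))) / 2 = (7 ± √1) / 2
Solving: λ = 3, 4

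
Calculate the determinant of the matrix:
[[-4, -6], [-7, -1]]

For a 2×2 matrix [[a, b], [c, d]], det = ad - bc
det = (-4)(-1) - (-6)(-7) = 4 - 42 = -38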